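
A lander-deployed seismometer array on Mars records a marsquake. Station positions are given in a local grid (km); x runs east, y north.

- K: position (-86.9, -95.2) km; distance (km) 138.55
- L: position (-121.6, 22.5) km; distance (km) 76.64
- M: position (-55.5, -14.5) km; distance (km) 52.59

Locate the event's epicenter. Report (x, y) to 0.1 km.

Circle about each station: (x + 86.9)² + (y + 95.2)² = 138.55²; (x + 121.6)² + (y − 22.5)² = 76.64²; (x + 55.5)² + (y + 14.5)² = 52.59².
Subtracting the K equation from the L and M equations removes the quadratic terms:
-69.4 x + 235.4 y = 12000.57
62.8 x + 161.4 y = 3106.24
Solving the 2×2 system: x ≈ -46.4, y ≈ 37.3 km.
Check against K (with the unrounded x, y): √((x + 86.9)²+(y + 95.2)²) = 138.55 ≈ 138.55 km. ✓

(-46.4, 37.3)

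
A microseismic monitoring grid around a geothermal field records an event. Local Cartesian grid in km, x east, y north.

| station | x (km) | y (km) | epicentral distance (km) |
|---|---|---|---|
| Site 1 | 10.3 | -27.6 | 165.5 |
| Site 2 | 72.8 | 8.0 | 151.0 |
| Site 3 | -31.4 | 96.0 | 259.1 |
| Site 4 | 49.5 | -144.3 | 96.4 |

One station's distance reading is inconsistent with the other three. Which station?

Site 3

Solve using three stations at a time. Using Site 1, Site 2, Site 4 (subtract circle equations pairwise → linear system) gives (x, y) ≈ (144.0, -125.2).
Distances from that point to each station vs reported:
  Site 1: calculated 165.5 vs reported 165.5 → residual 0.0 km
  Site 2: calculated 151.0 vs reported 151.0 → residual 0.0 km
  Site 3: calculated 282.3 vs reported 259.1 → residual 23.2 km
  Site 4: calculated 96.4 vs reported 96.4 → residual 0.0 km
Site 1, Site 2, Site 4 are mutually consistent (residuals ≈ 0); Site 3 is off by 23.2 km.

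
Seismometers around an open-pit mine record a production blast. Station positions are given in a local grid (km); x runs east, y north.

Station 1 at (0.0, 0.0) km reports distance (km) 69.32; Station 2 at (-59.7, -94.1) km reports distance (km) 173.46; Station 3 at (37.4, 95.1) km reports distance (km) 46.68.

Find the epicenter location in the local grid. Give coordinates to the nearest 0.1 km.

Circle about each station: x² + y² = 69.32²; (x + 59.7)² + (y + 94.1)² = 173.46²; (x − 37.4)² + (y − 95.1)² = 46.68².
Subtracting the Station 1 equation from the Station 2 and Station 3 equations removes the quadratic terms:
-119.4 x − 188.2 y = -12864.21
74.8 x + 190.2 y = 13069.01
Solving the 2×2 system: x ≈ -1.5, y ≈ 69.3 km.
Check against Station 1 (with the unrounded x, y): √(x²+y²) = 69.31 ≈ 69.32 km. ✓

x ≈ -1.5 km, y ≈ 69.3 km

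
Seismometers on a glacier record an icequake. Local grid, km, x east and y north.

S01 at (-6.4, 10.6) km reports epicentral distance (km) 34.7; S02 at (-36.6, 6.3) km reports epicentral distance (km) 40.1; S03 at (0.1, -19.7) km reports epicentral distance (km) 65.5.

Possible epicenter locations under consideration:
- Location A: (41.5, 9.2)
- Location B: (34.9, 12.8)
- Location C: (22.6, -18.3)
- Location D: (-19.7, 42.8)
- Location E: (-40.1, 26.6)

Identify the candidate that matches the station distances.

Location D

For each candidate, compare |candidate − station| to the reported distance:
Location A: residuals S01 13.2, S02 38.1, S03 15.0 → max 38.1 km
Location B: residuals S01 6.7, S02 31.7, S03 17.9 → max 31.7 km
Location C: residuals S01 6.2, S02 24.0, S03 43.0 → max 43.0 km
Location D: residuals S01 0.1, S02 0.1, S03 0.1 → max 0.1 km
Location E: residuals S01 2.6, S02 19.5, S03 4.2 → max 19.5 km
Only Location D has all residuals ≈ 0.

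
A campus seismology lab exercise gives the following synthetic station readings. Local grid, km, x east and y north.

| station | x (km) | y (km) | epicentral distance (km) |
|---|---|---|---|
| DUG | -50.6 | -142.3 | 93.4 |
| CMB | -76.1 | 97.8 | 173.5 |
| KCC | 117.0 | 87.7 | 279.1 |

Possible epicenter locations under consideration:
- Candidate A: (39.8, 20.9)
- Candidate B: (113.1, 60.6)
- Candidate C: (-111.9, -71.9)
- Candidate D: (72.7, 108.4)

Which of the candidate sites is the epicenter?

For each candidate, compare |candidate − station| to the reported distance:
Candidate A: residuals DUG 93.2, CMB 34.4, KCC 177.0 → max 177.0 km
Candidate B: residuals DUG 167.3, CMB 19.3, KCC 251.7 → max 251.7 km
Candidate C: residuals DUG 0.1, CMB 0.1, KCC 0.1 → max 0.1 km
Candidate D: residuals DUG 186.0, CMB 24.3, KCC 230.2 → max 230.2 km
Only Candidate C has all residuals ≈ 0.

Candidate C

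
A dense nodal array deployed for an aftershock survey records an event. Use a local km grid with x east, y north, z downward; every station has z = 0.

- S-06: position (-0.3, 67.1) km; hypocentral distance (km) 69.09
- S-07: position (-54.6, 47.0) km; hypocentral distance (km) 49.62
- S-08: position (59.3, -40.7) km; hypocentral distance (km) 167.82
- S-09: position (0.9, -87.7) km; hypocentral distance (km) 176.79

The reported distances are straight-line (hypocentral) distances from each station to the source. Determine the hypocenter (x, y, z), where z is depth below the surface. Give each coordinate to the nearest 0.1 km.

x ≈ -55.3 km, y ≈ 74.8 km, depth ≈ 41.1 km

Each station gives a sphere (x−x_i)² + (y−y_i)² + z² = d_i² (stations at z=0).
Subtracting the S-06 sphere from S-07 and S-08: z² cancels, leaving linear equations in x and y:
-108.6 x − 40.2 y = 2998.94
119.2 x − 215.6 y = -22719.64
Solving: x ≈ -55.304, y ≈ 74.802 km (keep extra digits for the depth step; rounded: -55.3, 74.8).
Then from the S-06 sphere: z² = 69.09² − (x + 0.3)² − (y − 67.1)² with x = -55.304, y = 74.802, so z ≈ 41.093 ≈ 41.1 km.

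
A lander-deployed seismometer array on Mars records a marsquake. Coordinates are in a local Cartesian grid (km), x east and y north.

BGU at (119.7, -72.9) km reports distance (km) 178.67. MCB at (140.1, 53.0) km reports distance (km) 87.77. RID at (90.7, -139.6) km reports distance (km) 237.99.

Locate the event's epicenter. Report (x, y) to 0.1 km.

Circle about each station: (x − 119.7)² + (y + 72.9)² = 178.67²; (x − 140.1)² + (y − 53.0)² = 87.77²; (x − 90.7)² + (y + 139.6)² = 237.99².
Subtracting the BGU equation from the MCB and RID equations removes the quadratic terms:
40.8 x + 251.8 y = 27013.91
-58.0 x − 133.4 y = -16644.12
Solving the 2×2 system: x ≈ 64.1, y ≈ 96.9 km.

x ≈ 64.1 km, y ≈ 96.9 km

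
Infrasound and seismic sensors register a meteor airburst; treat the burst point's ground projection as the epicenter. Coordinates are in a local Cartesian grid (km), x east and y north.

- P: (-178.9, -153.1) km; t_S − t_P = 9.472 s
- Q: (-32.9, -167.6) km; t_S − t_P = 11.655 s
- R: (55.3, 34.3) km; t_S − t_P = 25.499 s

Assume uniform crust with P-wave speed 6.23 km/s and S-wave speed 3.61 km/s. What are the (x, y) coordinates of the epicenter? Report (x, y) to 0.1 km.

(-112.2, -106.6)

Distance from S−P lag: d = Δt · v_P v_S / (v_P − v_S) = Δt · (6.23·3.61)/(6.23−3.61) ≈ 8.5841·Δt.
So d_P = 81.31, d_Q = 100.05, d_R = 218.89 km.
Circle about each station: (x + 178.9)² + (y + 153.1)² = 81.31²; (x + 32.9)² + (y + 167.6)² = 100.05²; (x − 55.3)² + (y − 34.3)² = 218.89².
Subtracting pairs of circle equations eliminates x²+y² and gives linear equations (the radical axes):
292.0 x − 29.0 y = -29671.34
468.4 x + 374.8 y = -92511.76
Solving the 2×2 system: x ≈ -112.2, y ≈ -106.6 km.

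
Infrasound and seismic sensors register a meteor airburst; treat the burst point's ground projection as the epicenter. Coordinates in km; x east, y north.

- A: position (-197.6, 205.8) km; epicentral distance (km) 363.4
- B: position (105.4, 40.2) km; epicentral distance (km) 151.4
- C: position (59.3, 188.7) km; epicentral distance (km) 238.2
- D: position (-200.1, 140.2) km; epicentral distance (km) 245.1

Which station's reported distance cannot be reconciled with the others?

Solve using three stations at a time. Using B, C, D (subtract circle equations pairwise → linear system) gives (x, y) ≈ (-27.0, -33.4).
Distances from that point to each station vs reported:
  A: calculated 293.8 vs reported 363.4 → residual 69.6 km
  B: calculated 151.5 vs reported 151.4 → residual 0.1 km
  C: calculated 238.2 vs reported 238.2 → residual 0.0 km
  D: calculated 245.1 vs reported 245.1 → residual 0.0 km
B, C, D are mutually consistent (residuals ≈ 0); A is off by 69.6 km.

A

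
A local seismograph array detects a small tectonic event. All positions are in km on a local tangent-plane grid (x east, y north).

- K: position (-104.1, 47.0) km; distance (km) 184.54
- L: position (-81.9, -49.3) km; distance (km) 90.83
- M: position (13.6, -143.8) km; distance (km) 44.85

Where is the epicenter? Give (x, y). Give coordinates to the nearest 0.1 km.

-23.9 km east, -119.2 km north

Circle about each station: (x + 104.1)² + (y − 47.0)² = 184.54²; (x + 81.9)² + (y + 49.3)² = 90.83²; (x − 13.6)² + (y + 143.8)² = 44.85².
Subtracting the K equation from the L and M equations removes the quadratic terms:
44.4 x − 192.6 y = 21897.21
235.4 x − 381.6 y = 39861.08
Solving the 2×2 system: x ≈ -23.9, y ≈ -119.2 km.
Check against K (with the unrounded x, y): √((x + 104.1)²+(y − 47.0)²) = 184.54 ≈ 184.54 km. ✓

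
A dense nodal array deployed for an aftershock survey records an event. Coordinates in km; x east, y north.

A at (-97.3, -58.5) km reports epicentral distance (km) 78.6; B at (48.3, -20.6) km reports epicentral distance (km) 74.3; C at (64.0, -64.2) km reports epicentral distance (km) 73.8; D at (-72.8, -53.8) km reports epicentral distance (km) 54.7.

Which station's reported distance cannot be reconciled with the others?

Solve using three stations at a time. Using A, B, D (subtract circle equations pairwise → linear system) gives (x, y) ≈ (-25.9, -25.3).
Distances from that point to each station vs reported:
  A: calculated 78.7 vs reported 78.6 → residual 0.1 km
  B: calculated 74.4 vs reported 74.3 → residual 0.1 km
  C: calculated 98.0 vs reported 73.8 → residual 24.2 km
  D: calculated 54.8 vs reported 54.7 → residual 0.1 km
A, B, D are mutually consistent (residuals ≈ 0); C is off by 24.2 km.

C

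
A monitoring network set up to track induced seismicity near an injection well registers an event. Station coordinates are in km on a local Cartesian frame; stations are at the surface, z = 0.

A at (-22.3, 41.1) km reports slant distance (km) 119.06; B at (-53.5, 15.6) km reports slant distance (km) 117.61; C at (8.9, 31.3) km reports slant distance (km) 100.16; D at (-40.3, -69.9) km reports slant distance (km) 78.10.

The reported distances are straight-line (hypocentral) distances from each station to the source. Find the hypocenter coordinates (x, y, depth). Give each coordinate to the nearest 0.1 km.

x ≈ 29.3 km, y ≈ -60.6 km, depth ≈ 34.2 km

Each station gives a sphere (x−x_i)² + (y−y_i)² + z² = d_i² (stations at z=0).
Subtracting the A sphere from B and C: z² cancels, leaving linear equations in x and y:
-62.4 x − 51.0 y = 1262.28
62.4 x − 19.6 y = 3015.66
Solving: x ≈ 29.295, y ≈ -60.594 km (keep extra digits for the depth step; rounded: 29.3, -60.6).
Then from the A sphere: z² = 119.06² − (x + 22.3)² − (y − 41.1)² with x = 29.295, y = -60.594, so z ≈ 34.228 ≈ 34.2 km.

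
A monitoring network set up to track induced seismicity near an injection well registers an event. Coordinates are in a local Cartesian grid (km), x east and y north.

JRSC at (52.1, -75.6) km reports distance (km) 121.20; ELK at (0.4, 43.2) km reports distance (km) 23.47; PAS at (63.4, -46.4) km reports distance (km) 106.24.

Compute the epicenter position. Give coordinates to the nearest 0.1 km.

Circle about each station: (x − 52.1)² + (y + 75.6)² = 121.20²; (x − 0.4)² + (y − 43.2)² = 23.47²; (x − 63.4)² + (y + 46.4)² = 106.24².
Subtracting the JRSC equation from the ELK and PAS equations removes the quadratic terms:
-103.4 x + 237.6 y = 7575.23
22.6 x + 58.4 y = 1145.25
Solving the 2×2 system: x ≈ -14.9, y ≈ 25.4 km.
Check against JRSC (with the unrounded x, y): √((x − 52.1)²+(y + 75.6)²) = 121.21 ≈ 121.20 km. ✓

x ≈ -14.9 km, y ≈ 25.4 km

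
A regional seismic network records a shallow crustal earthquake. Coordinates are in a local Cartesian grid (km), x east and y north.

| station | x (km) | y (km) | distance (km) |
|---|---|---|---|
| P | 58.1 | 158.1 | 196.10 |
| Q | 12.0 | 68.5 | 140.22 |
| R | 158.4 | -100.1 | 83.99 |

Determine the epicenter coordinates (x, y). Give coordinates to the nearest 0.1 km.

(111.1, -30.7)

Circle about each station: (x − 58.1)² + (y − 158.1)² = 196.10²; (x − 12.0)² + (y − 68.5)² = 140.22²; (x − 158.4)² + (y + 100.1)² = 83.99².
Subtracting the P equation from the Q and R equations removes the quadratic terms:
-92.2 x − 179.2 y = -4741.41
200.6 x − 516.4 y = 38140.24
Solving the 2×2 system: x ≈ 111.1, y ≈ -30.7 km.
Check against P (with the unrounded x, y): √((x − 58.1)²+(y − 158.1)²) = 196.10 ≈ 196.10 km. ✓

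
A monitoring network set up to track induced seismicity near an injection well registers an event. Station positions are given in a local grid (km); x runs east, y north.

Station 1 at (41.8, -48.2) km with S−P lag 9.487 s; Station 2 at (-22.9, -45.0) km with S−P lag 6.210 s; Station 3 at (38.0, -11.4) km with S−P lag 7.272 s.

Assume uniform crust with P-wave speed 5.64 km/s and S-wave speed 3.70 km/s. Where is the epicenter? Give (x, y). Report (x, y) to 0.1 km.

x ≈ -33.2 km, y ≈ 21.0 km

Distance from S−P lag: d = Δt · v_P v_S / (v_P − v_S) = Δt · (5.64·3.70)/(5.64−3.70) ≈ 10.7567·Δt.
So d_Station 1 = 102.05, d_Station 2 = 66.80, d_Station 3 = 78.22 km.
Circle about each station: (x − 41.8)² + (y + 48.2)² = 102.05²; (x + 22.9)² + (y + 45.0)² = 66.80²; (x − 38.0)² + (y + 11.4)² = 78.22².
Subtracting the Station 1 equation from the Station 2 and Station 3 equations removes the quadratic terms:
-129.4 x + 6.4 y = 4430.89
-7.6 x + 73.6 y = 1799.31
Solving the 2×2 system: x ≈ -33.2, y ≈ 21.0 km.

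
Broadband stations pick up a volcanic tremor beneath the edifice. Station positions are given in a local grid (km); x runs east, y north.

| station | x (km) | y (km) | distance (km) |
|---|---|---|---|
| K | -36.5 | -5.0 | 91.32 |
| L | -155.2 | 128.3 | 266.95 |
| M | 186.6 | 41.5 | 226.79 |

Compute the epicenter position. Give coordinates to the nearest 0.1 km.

Circle about each station: (x + 36.5)² + (y + 5.0)² = 91.32²; (x + 155.2)² + (y − 128.3)² = 266.95²; (x − 186.6)² + (y − 41.5)² = 226.79².
Subtracting the K equation from the L and M equations removes the quadratic terms:
-237.4 x + 266.6 y = -23732.28
446.2 x + 93.0 y = -7909.80
Solving the 2×2 system: x ≈ 0.7, y ≈ -88.4 km.

x ≈ 0.7 km, y ≈ -88.4 km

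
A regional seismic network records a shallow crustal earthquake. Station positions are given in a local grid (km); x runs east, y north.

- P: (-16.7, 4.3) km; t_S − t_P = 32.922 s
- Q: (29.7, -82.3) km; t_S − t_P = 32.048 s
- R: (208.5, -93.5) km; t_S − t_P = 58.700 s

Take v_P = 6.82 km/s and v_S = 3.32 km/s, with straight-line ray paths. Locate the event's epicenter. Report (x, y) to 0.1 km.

(-167.6, -146.0)

Distance from S−P lag: d = Δt · v_P v_S / (v_P − v_S) = Δt · (6.82·3.32)/(6.82−3.32) ≈ 6.4693·Δt.
So d_P = 212.98, d_Q = 207.33, d_R = 379.75 km.
Circle about each station: (x + 16.7)² + (y − 4.3)² = 212.98²; (x − 29.7)² + (y + 82.3)² = 207.33²; (x − 208.5)² + (y + 93.5)² = 379.75².
Subtracting pairs of circle equations eliminates x²+y² and gives linear equations (the radical axes):
92.8 x − 173.2 y = 9732.75
450.4 x − 195.6 y = -46932.46
Solving the 2×2 system: x ≈ -167.6, y ≈ -146.0 km.
Check against P (with the unrounded x, y): √((x + 16.7)²+(y − 4.3)²) = 212.98 ≈ 212.98 km. ✓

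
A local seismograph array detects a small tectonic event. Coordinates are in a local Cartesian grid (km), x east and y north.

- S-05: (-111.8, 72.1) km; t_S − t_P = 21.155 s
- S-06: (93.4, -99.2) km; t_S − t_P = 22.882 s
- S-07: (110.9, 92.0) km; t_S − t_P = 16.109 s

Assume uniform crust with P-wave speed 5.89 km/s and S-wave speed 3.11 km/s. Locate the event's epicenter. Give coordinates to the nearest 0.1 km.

(22.2, 33.7)

Distance from S−P lag: d = Δt · v_P v_S / (v_P − v_S) = Δt · (5.89·3.11)/(5.89−3.11) ≈ 6.5892·Δt.
So d_S-05 = 139.39, d_S-06 = 150.77, d_S-07 = 106.14 km.
Circle about each station: (x + 111.8)² + (y − 72.1)² = 139.39²; (x − 93.4)² + (y + 99.2)² = 150.77²; (x − 110.9)² + (y − 92.0)² = 106.14².
Subtracting pairs of circle equations eliminates x²+y² and gives linear equations (the radical axes):
410.4 x − 342.6 y = -2435.47
445.4 x + 39.8 y = 11229.03
Solving the 2×2 system: x ≈ 22.2, y ≈ 33.7 km.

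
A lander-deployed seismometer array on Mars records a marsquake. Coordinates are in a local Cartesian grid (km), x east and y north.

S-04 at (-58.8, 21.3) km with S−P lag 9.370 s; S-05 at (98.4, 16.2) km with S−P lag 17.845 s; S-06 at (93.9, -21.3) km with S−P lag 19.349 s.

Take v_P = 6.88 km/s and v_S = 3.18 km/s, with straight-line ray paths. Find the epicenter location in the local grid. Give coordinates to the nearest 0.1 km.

(-5.3, 35.7)

Distance from S−P lag: d = Δt · v_P v_S / (v_P − v_S) = Δt · (6.88·3.18)/(6.88−3.18) ≈ 5.9131·Δt.
So d_S-04 = 55.41, d_S-05 = 105.52, d_S-06 = 114.41 km.
Circle about each station: (x + 58.8)² + (y − 21.3)² = 55.41²; (x − 98.4)² + (y − 16.2)² = 105.52²; (x − 93.9)² + (y + 21.3)² = 114.41².
Subtracting the S-04 equation from the S-05 and S-06 equations removes the quadratic terms:
314.4 x − 10.2 y = -2030.33
305.4 x − 85.2 y = -4659.61
Solving the 2×2 system: x ≈ -5.3, y ≈ 35.7 km.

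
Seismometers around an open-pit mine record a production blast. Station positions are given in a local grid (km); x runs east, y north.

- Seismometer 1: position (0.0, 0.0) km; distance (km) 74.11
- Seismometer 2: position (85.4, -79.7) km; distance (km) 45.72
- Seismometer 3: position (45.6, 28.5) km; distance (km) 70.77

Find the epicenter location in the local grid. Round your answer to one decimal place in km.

Circle about each station: x² + y² = 74.11²; (x − 85.4)² + (y + 79.7)² = 45.72²; (x − 45.6)² + (y − 28.5)² = 70.77².
Subtracting the Seismometer 1 equation from the Seismometer 2 and Seismometer 3 equations removes the quadratic terms:
170.8 x − 159.4 y = 17047.22
91.2 x + 57.0 y = 3375.51
Solving the 2×2 system: x ≈ 62.2, y ≈ -40.3 km.

(62.2, -40.3)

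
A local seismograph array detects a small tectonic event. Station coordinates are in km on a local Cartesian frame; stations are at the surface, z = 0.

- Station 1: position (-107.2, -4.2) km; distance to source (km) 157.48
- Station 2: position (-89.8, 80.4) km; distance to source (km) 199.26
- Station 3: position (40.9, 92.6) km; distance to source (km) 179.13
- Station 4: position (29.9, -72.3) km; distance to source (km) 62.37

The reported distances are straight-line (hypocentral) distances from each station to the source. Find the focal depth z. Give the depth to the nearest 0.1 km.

Each station gives a sphere (x−x_i)² + (y−y_i)² + z² = d_i² (stations at z=0).
Subtracting the Station 1 sphere from Station 2 and Station 3: z² cancels, leaving linear equations in x and y:
34.8 x + 169.2 y = -11885.88
296.2 x + 193.6 y = -8549.52
Solving: x ≈ 19.699, y ≈ -74.299 km (keep extra digits for the depth step; rounded: 19.7, -74.3).
Then from the Station 1 sphere: z² = 157.48² − (x + 107.2)² − (y + 4.2)² with x = 19.699, y = -74.299, so z ≈ 61.504 ≈ 61.5 km.

z ≈ 61.5 km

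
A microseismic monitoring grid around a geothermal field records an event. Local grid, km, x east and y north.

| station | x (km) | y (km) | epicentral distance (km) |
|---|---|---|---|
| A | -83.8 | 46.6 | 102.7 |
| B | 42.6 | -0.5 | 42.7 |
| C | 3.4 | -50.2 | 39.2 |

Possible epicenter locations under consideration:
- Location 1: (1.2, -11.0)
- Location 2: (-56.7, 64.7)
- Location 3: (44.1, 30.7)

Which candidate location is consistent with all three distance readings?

For each candidate, compare |candidate − station| to the reported distance:
Location 1: residuals A 0.0, B 0.0, C 0.1 → max 0.1 km
Location 2: residuals A 70.1, B 76.1, C 90.5 → max 90.5 km
Location 3: residuals A 26.2, B 11.5, C 51.4 → max 51.4 km
Only Location 1 has all residuals ≈ 0.

Location 1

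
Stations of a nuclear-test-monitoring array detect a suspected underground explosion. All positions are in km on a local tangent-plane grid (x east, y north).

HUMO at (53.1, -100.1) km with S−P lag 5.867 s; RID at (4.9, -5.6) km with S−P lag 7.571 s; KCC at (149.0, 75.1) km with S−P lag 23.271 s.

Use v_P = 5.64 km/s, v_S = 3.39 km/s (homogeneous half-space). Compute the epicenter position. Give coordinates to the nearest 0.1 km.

Distance from S−P lag: d = Δt · v_P v_S / (v_P − v_S) = Δt · (5.64·3.39)/(5.64−3.39) ≈ 8.4976·Δt.
So d_HUMO = 49.86, d_RID = 64.34, d_KCC = 197.75 km.
Circle about each station: (x − 53.1)² + (y + 100.1)² = 49.86²; (x − 4.9)² + (y + 5.6)² = 64.34²; (x − 149.0)² + (y − 75.1)² = 197.75².
Subtracting pairs of circle equations eliminates x²+y² and gives linear equations (the radical axes):
-96.4 x + 189.0 y = -14437.87
191.8 x + 350.4 y = -21617.65
Solving the 2×2 system: x ≈ 13.9, y ≈ -69.3 km.
Check against HUMO (with the unrounded x, y): √((x − 53.1)²+(y + 100.1)²) = 49.85 ≈ 49.86 km. ✓

(13.9, -69.3)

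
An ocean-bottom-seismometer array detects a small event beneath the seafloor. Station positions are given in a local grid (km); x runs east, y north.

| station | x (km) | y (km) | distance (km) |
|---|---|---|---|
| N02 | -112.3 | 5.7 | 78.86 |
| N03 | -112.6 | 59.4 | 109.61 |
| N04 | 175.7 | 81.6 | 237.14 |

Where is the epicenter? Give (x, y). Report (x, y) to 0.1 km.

-38.1 km east, -21.0 km north

Circle about each station: (x + 112.3)² + (y − 5.7)² = 78.86²; (x + 112.6)² + (y − 59.4)² = 109.61²; (x − 175.7)² + (y − 81.6)² = 237.14².
Subtracting pairs of circle equations eliminates x²+y² and gives linear equations (the radical axes):
-0.6 x + 107.4 y = -2232.11
576.0 x + 151.8 y = -25131.21
Solving the 2×2 system: x ≈ -38.1, y ≈ -21.0 km.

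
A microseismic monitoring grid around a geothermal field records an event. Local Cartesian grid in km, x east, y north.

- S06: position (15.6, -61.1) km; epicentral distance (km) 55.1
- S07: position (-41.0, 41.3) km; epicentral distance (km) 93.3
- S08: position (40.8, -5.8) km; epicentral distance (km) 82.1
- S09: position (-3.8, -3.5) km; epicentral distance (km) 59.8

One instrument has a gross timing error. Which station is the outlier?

S08

Solve using three stations at a time. Using S06, S07, S09 (subtract circle equations pairwise → linear system) gives (x, y) ≈ (-39.0, -52.1).
Distances from that point to each station vs reported:
  S06: calculated 55.3 vs reported 55.1 → residual 0.2 km
  S07: calculated 93.4 vs reported 93.3 → residual 0.1 km
  S08: calculated 92.2 vs reported 82.1 → residual 10.1 km
  S09: calculated 60.0 vs reported 59.8 → residual 0.2 km
S06, S07, S09 are mutually consistent (residuals ≈ 0); S08 is off by 10.1 km.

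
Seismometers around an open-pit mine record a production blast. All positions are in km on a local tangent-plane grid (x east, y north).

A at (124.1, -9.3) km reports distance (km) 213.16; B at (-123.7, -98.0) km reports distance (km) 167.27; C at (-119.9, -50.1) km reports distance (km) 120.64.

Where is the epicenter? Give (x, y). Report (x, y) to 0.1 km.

Circle about each station: (x − 124.1)² + (y + 9.3)² = 213.16²; (x + 123.7)² + (y + 98.0)² = 167.27²; (x + 119.9)² + (y + 50.1)² = 120.64².
Subtracting pairs of circle equations eliminates x²+y² and gives linear equations (the radical axes):
-495.6 x − 177.4 y = 26876.32
-488.0 x − 81.6 y = 32281.90
Solving the 2×2 system: x ≈ -76.6, y ≈ 62.5 km.

(-76.6, 62.5)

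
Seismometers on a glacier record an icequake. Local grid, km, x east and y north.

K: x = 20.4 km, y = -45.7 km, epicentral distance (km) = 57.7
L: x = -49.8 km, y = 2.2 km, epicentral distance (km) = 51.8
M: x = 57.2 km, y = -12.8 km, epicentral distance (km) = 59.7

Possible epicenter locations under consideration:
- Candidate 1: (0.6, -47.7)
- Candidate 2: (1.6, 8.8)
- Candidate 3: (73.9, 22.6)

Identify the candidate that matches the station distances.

For each candidate, compare |candidate − station| to the reported distance:
Candidate 1: residuals K 37.8, L 19.1, M 6.8 → max 37.8 km
Candidate 2: residuals K 0.0, L 0.0, M 0.1 → max 0.1 km
Candidate 3: residuals K 29.1, L 73.6, M 20.6 → max 73.6 km
Only Candidate 2 has all residuals ≈ 0.

Candidate 2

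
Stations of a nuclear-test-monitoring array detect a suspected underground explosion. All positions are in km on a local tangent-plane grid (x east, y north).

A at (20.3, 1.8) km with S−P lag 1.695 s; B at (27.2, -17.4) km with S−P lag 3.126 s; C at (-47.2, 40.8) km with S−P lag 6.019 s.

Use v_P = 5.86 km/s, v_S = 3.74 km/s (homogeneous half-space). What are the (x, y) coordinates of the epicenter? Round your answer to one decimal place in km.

(2.9, 3.9)

Distance from S−P lag: d = Δt · v_P v_S / (v_P − v_S) = Δt · (5.86·3.74)/(5.86−3.74) ≈ 10.3379·Δt.
So d_A = 17.52, d_B = 32.32, d_C = 62.22 km.
Circle about each station: (x − 20.3)² + (y − 1.8)² = 17.52²; (x − 27.2)² + (y + 17.4)² = 32.32²; (x + 47.2)² + (y − 40.8)² = 62.22².
Subtracting the A equation from the B and C equations removes the quadratic terms:
13.8 x − 38.4 y = -110.36
-135.0 x + 78.0 y = -87.23
Solving the 2×2 system: x ≈ 2.9, y ≈ 3.9 km.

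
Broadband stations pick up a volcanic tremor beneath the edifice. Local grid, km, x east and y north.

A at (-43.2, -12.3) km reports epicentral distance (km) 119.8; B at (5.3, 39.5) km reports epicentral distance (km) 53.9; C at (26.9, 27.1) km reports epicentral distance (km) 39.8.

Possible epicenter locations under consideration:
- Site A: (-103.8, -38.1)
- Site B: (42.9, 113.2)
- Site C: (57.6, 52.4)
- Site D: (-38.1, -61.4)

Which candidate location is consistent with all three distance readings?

Site C

For each candidate, compare |candidate − station| to the reported distance:
Site A: residuals A 53.9, B 80.0, C 106.3 → max 106.3 km
Site B: residuals A 32.4, B 28.8, C 47.8 → max 47.8 km
Site C: residuals A 0.0, B 0.0, C 0.0 → max 0.0 km
Site D: residuals A 70.4, B 55.9, C 70.0 → max 70.4 km
Only Site C has all residuals ≈ 0.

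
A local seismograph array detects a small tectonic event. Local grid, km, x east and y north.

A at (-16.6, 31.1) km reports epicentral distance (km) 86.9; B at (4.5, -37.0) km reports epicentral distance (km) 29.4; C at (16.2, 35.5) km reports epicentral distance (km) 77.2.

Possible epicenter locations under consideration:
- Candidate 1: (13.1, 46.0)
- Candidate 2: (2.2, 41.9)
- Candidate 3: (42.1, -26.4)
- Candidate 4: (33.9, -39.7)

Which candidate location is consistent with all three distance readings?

For each candidate, compare |candidate − station| to the reported distance:
Candidate 1: residuals A 53.7, B 54.0, C 66.3 → max 66.3 km
Candidate 2: residuals A 65.2, B 49.5, C 61.8 → max 65.2 km
Candidate 3: residuals A 4.7, B 9.7, C 10.1 → max 10.1 km
Candidate 4: residuals A 0.1, B 0.1, C 0.1 → max 0.1 km
Only Candidate 4 has all residuals ≈ 0.

Candidate 4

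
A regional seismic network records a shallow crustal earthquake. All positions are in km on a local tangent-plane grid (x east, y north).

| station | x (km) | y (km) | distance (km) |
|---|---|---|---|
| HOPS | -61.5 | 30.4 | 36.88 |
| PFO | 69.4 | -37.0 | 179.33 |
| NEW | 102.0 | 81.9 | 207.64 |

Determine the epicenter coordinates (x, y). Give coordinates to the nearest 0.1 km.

Circle about each station: (x + 61.5)² + (y − 30.4)² = 36.88²; (x − 69.4)² + (y + 37.0)² = 179.33²; (x − 102.0)² + (y − 81.9)² = 207.64².
Subtracting the HOPS equation from the PFO and NEW equations removes the quadratic terms:
261.8 x − 134.8 y = -29320.16
327.0 x + 103.0 y = -29349.04
Solving the 2×2 system: x ≈ -98.2, y ≈ 26.8 km.

x ≈ -98.2 km, y ≈ 26.8 km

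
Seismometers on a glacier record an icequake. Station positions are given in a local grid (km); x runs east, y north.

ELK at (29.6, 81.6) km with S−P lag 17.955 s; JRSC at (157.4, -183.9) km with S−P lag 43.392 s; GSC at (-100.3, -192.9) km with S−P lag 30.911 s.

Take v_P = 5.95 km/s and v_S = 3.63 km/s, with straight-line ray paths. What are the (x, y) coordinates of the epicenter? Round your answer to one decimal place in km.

-137.2 km east, 92.5 km north

Distance from S−P lag: d = Δt · v_P v_S / (v_P − v_S) = Δt · (5.95·3.63)/(5.95−3.63) ≈ 9.3097·Δt.
So d_ELK = 167.16, d_JRSC = 403.97, d_GSC = 287.77 km.
Circle about each station: (x − 29.6)² + (y − 81.6)² = 167.16²; (x − 157.4)² + (y + 183.9)² = 403.97²; (x + 100.3)² + (y + 192.9)² = 287.77².
Subtracting the ELK equation from the JRSC and GSC equations removes the quadratic terms:
255.6 x − 531.0 y = -84190.05
-259.8 x − 549.0 y = -15133.33
Solving the 2×2 system: x ≈ -137.2, y ≈ 92.5 km.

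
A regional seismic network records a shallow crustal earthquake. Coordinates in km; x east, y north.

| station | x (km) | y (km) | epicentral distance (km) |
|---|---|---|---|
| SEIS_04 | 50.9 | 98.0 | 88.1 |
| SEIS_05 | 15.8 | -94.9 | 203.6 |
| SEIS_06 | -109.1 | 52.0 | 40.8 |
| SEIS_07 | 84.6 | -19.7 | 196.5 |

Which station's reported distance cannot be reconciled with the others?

SEIS_04

Solve using three stations at a time. Using SEIS_05, SEIS_06, SEIS_07 (subtract circle equations pairwise → linear system) gives (x, y) ≈ (-82.8, 83.3).
Distances from that point to each station vs reported:
  SEIS_04: calculated 134.5 vs reported 88.1 → residual 46.4 km
  SEIS_05: calculated 203.6 vs reported 203.6 → residual 0.0 km
  SEIS_06: calculated 40.9 vs reported 40.8 → residual 0.1 km
  SEIS_07: calculated 196.5 vs reported 196.5 → residual 0.0 km
SEIS_05, SEIS_06, SEIS_07 are mutually consistent (residuals ≈ 0); SEIS_04 is off by 46.4 km.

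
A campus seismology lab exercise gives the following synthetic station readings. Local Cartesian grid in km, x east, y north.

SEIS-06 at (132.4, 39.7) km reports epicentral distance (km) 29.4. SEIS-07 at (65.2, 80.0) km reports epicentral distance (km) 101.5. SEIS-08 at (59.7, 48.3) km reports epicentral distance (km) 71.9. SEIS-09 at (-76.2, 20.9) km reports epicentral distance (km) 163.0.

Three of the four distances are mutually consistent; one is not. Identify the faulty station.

SEIS-06

Solve using three stations at a time. Using SEIS-07, SEIS-08, SEIS-09 (subtract circle equations pairwise → linear system) gives (x, y) ≈ (81.5, -20.1).
Distances from that point to each station vs reported:
  SEIS-06: calculated 78.5 vs reported 29.4 → residual 49.1 km
  SEIS-07: calculated 101.4 vs reported 101.5 → residual 0.1 km
  SEIS-08: calculated 71.8 vs reported 71.9 → residual 0.1 km
  SEIS-09: calculated 163.0 vs reported 163.0 → residual 0.0 km
SEIS-07, SEIS-08, SEIS-09 are mutually consistent (residuals ≈ 0); SEIS-06 is off by 49.1 km.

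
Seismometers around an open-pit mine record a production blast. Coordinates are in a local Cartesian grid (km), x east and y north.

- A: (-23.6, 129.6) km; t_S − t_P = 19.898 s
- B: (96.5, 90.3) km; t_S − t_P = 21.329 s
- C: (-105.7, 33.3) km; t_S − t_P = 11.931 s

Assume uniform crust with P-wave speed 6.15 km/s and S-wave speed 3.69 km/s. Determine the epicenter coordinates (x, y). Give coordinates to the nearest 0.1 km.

Distance from S−P lag: d = Δt · v_P v_S / (v_P − v_S) = Δt · (6.15·3.69)/(6.15−3.69) ≈ 9.2250·Δt.
So d_A = 183.56, d_B = 196.76, d_C = 110.06 km.
Circle about each station: (x + 23.6)² + (y − 129.6)² = 183.56²; (x − 96.5)² + (y − 90.3)² = 196.76²; (x + 105.7)² + (y − 33.3)² = 110.06².
Subtracting the A equation from the B and C equations removes the quadratic terms:
240.2 x − 78.6 y = -4907.00
-164.2 x − 192.6 y = 16509.33
Solving the 2×2 system: x ≈ -37.9, y ≈ -53.4 km.

(-37.9, -53.4)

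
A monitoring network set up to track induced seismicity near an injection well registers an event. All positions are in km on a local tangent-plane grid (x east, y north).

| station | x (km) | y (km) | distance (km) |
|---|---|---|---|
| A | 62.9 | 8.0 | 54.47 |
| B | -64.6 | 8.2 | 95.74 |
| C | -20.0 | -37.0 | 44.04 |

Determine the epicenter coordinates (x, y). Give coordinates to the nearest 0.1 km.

x ≈ 23.4 km, y ≈ -29.5 km

Circle about each station: (x − 62.9)² + (y − 8.0)² = 54.47²; (x + 64.6)² + (y − 8.2)² = 95.74²; (x + 20.0)² + (y + 37.0)² = 44.04².
Subtracting pairs of circle equations eliminates x²+y² and gives linear equations (the radical axes):
-255.0 x + 0.4 y = -5979.18
-165.8 x − 90.0 y = -1223.95
Solving the 2×2 system: x ≈ 23.4, y ≈ -29.5 km.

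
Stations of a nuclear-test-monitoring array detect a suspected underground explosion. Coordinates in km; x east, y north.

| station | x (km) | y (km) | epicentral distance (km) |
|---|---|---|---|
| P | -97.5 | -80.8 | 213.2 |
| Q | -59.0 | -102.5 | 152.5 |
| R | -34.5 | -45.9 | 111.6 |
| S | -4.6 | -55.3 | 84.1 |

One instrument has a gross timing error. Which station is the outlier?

Solve using three stations at a time. Using Q, R, S (subtract circle equations pairwise → linear system) gives (x, y) ≈ (76.3, -32.0).
Distances from that point to each station vs reported:
  P: calculated 180.5 vs reported 213.2 → residual 32.7 km
  Q: calculated 152.5 vs reported 152.5 → residual 0.0 km
  R: calculated 111.6 vs reported 111.6 → residual 0.0 km
  S: calculated 84.2 vs reported 84.1 → residual 0.1 km
Q, R, S are mutually consistent (residuals ≈ 0); P is off by 32.7 km.

P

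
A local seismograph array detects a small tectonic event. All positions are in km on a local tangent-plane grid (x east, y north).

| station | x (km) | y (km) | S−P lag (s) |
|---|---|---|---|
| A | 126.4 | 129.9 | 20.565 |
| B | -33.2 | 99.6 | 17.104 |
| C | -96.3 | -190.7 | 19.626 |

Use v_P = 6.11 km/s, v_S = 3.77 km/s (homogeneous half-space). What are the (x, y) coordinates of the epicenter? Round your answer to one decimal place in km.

x ≈ 38.8 km, y ≈ -52.6 km

Distance from S−P lag: d = Δt · v_P v_S / (v_P − v_S) = Δt · (6.11·3.77)/(6.11−3.77) ≈ 9.8439·Δt.
So d_A = 202.44, d_B = 168.37, d_C = 193.20 km.
Circle about each station: (x − 126.4)² + (y − 129.9)² = 202.44²; (x + 33.2)² + (y − 99.6)² = 168.37²; (x + 96.3)² + (y + 190.7)² = 193.20².
Subtracting the A equation from the B and C equations removes the quadratic terms:
-319.2 x − 60.6 y = -9195.07
-445.4 x − 641.2 y = 16444.92
Solving the 2×2 system: x ≈ 38.8, y ≈ -52.6 km.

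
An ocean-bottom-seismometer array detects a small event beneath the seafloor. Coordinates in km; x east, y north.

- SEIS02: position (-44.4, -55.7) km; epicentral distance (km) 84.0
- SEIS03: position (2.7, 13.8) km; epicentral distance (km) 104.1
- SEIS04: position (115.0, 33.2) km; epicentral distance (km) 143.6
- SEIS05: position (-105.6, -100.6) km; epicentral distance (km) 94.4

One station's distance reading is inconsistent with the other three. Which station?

SEIS05

Solve using three stations at a time. Using SEIS02, SEIS03, SEIS04 (subtract circle equations pairwise → linear system) gives (x, y) ≈ (34.1, -85.4).
Distances from that point to each station vs reported:
  SEIS02: calculated 83.9 vs reported 84.0 → residual 0.1 km
  SEIS03: calculated 104.0 vs reported 104.1 → residual 0.1 km
  SEIS04: calculated 143.6 vs reported 143.6 → residual 0.0 km
  SEIS05: calculated 140.5 vs reported 94.4 → residual 46.1 km
SEIS02, SEIS03, SEIS04 are mutually consistent (residuals ≈ 0); SEIS05 is off by 46.1 km.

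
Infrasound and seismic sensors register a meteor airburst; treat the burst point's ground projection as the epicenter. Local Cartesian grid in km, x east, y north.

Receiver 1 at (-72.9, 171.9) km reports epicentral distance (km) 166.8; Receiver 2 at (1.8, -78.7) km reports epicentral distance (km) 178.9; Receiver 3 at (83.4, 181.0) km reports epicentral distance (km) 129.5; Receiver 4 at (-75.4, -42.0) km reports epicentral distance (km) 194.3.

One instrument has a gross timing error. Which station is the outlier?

Solve using three stations at a time. Using Receiver 1, Receiver 2, Receiver 4 (subtract circle equations pairwise → linear system) gives (x, y) ≈ (70.2, 86.5).
Distances from that point to each station vs reported:
  Receiver 1: calculated 166.7 vs reported 166.8 → residual 0.1 km
  Receiver 2: calculated 178.8 vs reported 178.9 → residual 0.1 km
  Receiver 3: calculated 95.4 vs reported 129.5 → residual 34.1 km
  Receiver 4: calculated 194.2 vs reported 194.3 → residual 0.1 km
Receiver 1, Receiver 2, Receiver 4 are mutually consistent (residuals ≈ 0); Receiver 3 is off by 34.1 km.

Receiver 3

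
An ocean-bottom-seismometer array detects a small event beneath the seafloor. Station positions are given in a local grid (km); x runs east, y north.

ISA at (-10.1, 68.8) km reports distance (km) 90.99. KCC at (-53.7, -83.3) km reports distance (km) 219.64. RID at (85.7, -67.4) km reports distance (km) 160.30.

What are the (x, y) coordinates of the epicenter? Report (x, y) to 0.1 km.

Circle about each station: (x + 10.1)² + (y − 68.8)² = 90.99²; (x + 53.7)² + (y + 83.3)² = 219.64²; (x − 85.7)² + (y + 67.4)² = 160.30².
Subtracting the ISA equation from the KCC and RID equations removes the quadratic terms:
-87.2 x − 304.2 y = -34975.42
191.6 x − 272.4 y = -10365.11
Solving the 2×2 system: x ≈ 77.7, y ≈ 92.7 km.

x ≈ 77.7 km, y ≈ 92.7 km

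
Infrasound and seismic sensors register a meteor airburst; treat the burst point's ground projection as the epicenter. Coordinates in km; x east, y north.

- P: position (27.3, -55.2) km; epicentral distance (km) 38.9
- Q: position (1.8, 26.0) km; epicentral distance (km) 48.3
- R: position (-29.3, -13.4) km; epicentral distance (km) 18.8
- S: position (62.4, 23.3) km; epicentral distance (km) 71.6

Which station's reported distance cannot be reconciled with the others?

R

Solve using three stations at a time. Using P, Q, S (subtract circle equations pairwise → linear system) gives (x, y) ≈ (7.0, -22.0).
Distances from that point to each station vs reported:
  P: calculated 38.9 vs reported 38.9 → residual 0.0 km
  Q: calculated 48.3 vs reported 48.3 → residual 0.0 km
  R: calculated 37.3 vs reported 18.8 → residual 18.5 km
  S: calculated 71.6 vs reported 71.6 → residual 0.0 km
P, Q, S are mutually consistent (residuals ≈ 0); R is off by 18.5 km.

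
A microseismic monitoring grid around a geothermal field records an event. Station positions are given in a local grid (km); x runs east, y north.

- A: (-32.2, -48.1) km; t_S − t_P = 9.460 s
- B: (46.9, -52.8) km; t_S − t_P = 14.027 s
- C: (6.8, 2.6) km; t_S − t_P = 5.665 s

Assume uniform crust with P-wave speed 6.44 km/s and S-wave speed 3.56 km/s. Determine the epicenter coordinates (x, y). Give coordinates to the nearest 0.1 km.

(-31.0, 27.2)

Distance from S−P lag: d = Δt · v_P v_S / (v_P − v_S) = Δt · (6.44·3.56)/(6.44−3.56) ≈ 7.9606·Δt.
So d_A = 75.31, d_B = 111.66, d_C = 45.10 km.
Circle about each station: (x + 32.2)² + (y + 48.1)² = 75.31²; (x − 46.9)² + (y + 52.8)² = 111.66²; (x − 6.8)² + (y − 2.6)² = 45.10².
Subtracting the A equation from the B and C equations removes the quadratic terms:
158.2 x − 9.4 y = -5159.36
78.0 x + 101.4 y = 340.14
Solving the 2×2 system: x ≈ -31.0, y ≈ 27.2 km.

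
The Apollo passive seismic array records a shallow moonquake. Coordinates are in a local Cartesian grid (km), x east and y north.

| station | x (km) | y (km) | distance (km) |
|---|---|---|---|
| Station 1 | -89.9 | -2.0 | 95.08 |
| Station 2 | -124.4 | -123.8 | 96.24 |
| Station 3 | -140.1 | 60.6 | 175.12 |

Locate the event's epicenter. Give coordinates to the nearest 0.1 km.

Circle about each station: (x + 89.9)² + (y + 2.0)² = 95.08²; (x + 124.4)² + (y + 123.8)² = 96.24²; (x + 140.1)² + (y − 60.6)² = 175.12².
Subtracting the Station 1 equation from the Station 2 and Station 3 equations removes the quadratic terms:
-69.0 x − 243.6 y = 22493.86
-100.4 x + 125.2 y = -6412.45
Solving the 2×2 system: x ≈ -37.9, y ≈ -81.6 km.

-37.9 km east, -81.6 km north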